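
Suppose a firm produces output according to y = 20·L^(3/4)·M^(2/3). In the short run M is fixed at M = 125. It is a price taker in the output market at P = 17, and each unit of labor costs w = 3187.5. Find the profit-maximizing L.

With M = 125, MP_L = (3/4)·20·L^(-1/4)·125^(2/3) = 375·L^(-1/4).
Profit maximization for a price taker requires P·MP_L = w: 17·375·L^(-1/4) = 3187.5.
So L^(-1/4) = 0.5, which gives L = 16.

L* = 16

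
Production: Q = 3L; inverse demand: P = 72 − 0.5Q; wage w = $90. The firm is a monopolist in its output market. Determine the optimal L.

Marginal revenue from the inverse demand is MR = 72 − Q.
The marginal product is MP_L = 3.
A monopolist hires until marginal revenue product equals the wage: MR·MP_L = w.
(72 − 3L)·3 = 90, so L = 14.

L* = 14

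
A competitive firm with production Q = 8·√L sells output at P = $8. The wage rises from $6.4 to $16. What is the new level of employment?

L* = 4

From P·MP_L = w with MP_L = 4·L^(-1/2), the labor demand is L(w) = (32/w)^(2).
At w = 6.4: L = 25. At w = 16: L = 4.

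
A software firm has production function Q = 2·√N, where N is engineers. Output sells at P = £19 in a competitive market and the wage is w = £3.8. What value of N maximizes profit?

N* = 25

MP_N = (1/2)·2·N^(-1/2) = N^(-1/2).
Profit maximization for a price taker requires P·MP_N = w: 19·N^(-1/2) = 3.8.
So N^(-1/2) = 0.2, which gives N = 25.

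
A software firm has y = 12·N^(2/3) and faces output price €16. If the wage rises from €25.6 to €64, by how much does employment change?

From P·MP_N = w with MP_N = 8·N^(-1/3), the labor demand is N(w) = (128/w)^(3).
At w = 25.6: N = 125. At w = 64: N = 8.
ΔN = 8 − 125 = -117.

ΔN = -117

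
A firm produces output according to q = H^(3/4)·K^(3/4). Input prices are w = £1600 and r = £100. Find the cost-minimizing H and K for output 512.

H* = 16, K* = 256

Cost minimization requires the marginal rate of technical substitution to equal the input-price ratio: MP_H/MP_K = w/r.
Here MP_H/MP_K = (3/4)·(K/H)/(3/4) = (K/H). Setting this equal to 1600/100 = 16 gives K = 16H.
Substituting into q = 512: H^(3/4)·(16H)^(3/4) = 512.
Solving, H = 16 and K = 256.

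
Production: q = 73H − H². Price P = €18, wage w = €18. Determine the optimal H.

The marginal product of H is MP_H = 73 − 2H.
A price-taking firm hires until the value of the marginal product equals the wage: P·MP_H = w, so 18·(73 − 2H) = 18.
Then 73 − 2H = 1, giving H = 36.

H* = 36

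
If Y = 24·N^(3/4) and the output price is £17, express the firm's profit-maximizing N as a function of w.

MP_N = (3/4)·24·N^(-1/4) = 18·N^(-1/4).
Setting P·MP_N = w: 306·N^(-1/4) = w.
Solving for N: N^(-1/4) = w/306, so N = (306/w)^(4).

N(w) = (306/w)^(4)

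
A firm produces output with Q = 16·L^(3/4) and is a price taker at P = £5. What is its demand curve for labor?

L(w) = (60/w)^(4)

MP_L = (3/4)·16·L^(-1/4) = 12·L^(-1/4).
Setting P·MP_L = w: 60·L^(-1/4) = w.
Solving for L: L^(-1/4) = w/60, so L = (60/w)^(4).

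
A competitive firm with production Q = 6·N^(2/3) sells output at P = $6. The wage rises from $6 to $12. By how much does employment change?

ΔN = -56

From P·MP_N = w with MP_N = 4·N^(-1/3), the labor demand is N(w) = (24/w)^(3).
At w = 6: N = 64. At w = 12: N = 8.
ΔN = 8 − 64 = -56.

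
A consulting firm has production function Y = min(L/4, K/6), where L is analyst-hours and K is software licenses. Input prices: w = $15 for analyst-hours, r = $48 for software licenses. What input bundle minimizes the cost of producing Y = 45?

L* = 180, K* = 270

With a fixed-proportions technology, the cost-minimizing bundle uses no slack in either input: L/4 = K/6 = Y.
So L = 4·45 = 180 and K = 6·45 = 270.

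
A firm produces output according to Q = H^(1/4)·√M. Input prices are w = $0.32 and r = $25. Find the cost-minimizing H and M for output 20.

Cost minimization requires the marginal rate of technical substitution to equal the input-price ratio: MP_H/MP_M = w/r.
Here MP_H/MP_M = (1/4)·(M/H)/(1/2) = 0.5·(M/H). Setting this equal to 0.32/25 = 0.0128 gives M = 0.0256H.
Substituting into Q = 20: H^(1/4)·(0.0256H)^(1/2) = 20.
Solving, H = 625 and M = 16.

H* = 625, M* = 16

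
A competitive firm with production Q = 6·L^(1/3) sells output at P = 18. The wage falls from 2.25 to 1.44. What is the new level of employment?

From P·MP_L = w with MP_L = 2·L^(-2/3), the labor demand is L(w) = (36/w)^(3/2).
At w = 2.25: L = 64. At w = 1.44: L = 125.

L* = 125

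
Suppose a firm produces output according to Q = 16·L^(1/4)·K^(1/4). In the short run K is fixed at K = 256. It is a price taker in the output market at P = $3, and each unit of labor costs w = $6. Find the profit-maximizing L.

With K = 256, MP_L = (1/4)·16·L^(-3/4)·256^(1/4) = 16·L^(-3/4).
Profit maximization for a price taker requires P·MP_L = w: 3·16·L^(-3/4) = 6.
So L^(-3/4) = 0.125, which gives L = 16.

L* = 16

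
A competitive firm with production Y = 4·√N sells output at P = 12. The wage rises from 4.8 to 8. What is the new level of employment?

From P·MP_N = w with MP_N = 2·N^(-1/2), the labor demand is N(w) = (24/w)^(2).
At w = 4.8: N = 25. At w = 8: N = 9.

N* = 9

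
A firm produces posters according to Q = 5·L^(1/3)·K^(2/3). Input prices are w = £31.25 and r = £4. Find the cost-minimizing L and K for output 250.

Cost minimization requires the marginal rate of technical substitution to equal the input-price ratio: MP_L/MP_K = w/r.
Here MP_L/MP_K = (1/3)·(K/L)/(2/3) = 0.5·(K/L). Setting this equal to 31.25/4 = 7.8125 gives K = 15.625L.
Substituting into Q = 250: 5·L^(1/3)·(15.625L)^(2/3) = 250.
Solving, L = 8 and K = 125.

L* = 8, K* = 125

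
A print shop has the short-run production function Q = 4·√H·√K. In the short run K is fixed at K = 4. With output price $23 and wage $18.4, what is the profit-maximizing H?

With K = 4, MP_H = (1/2)·4·H^(-1/2)·4^(1/2) = 4·H^(-1/2).
Profit maximization for a price taker requires P·MP_H = w: 23·4·H^(-1/2) = 18.4.
So H^(-1/2) = 0.2, which gives H = 25.

H* = 25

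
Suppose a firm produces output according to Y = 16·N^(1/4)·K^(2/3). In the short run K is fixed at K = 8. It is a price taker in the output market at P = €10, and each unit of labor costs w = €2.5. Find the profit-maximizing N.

N* = 256

With K = 8, MP_N = (1/4)·16·N^(-3/4)·8^(2/3) = 16·N^(-3/4).
Profit maximization for a price taker requires P·MP_N = w: 10·16·N^(-3/4) = 2.5.
So N^(-3/4) = 0.015625, which gives N = 256.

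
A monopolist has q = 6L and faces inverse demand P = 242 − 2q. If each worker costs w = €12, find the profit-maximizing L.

L* = 10

Marginal revenue from the inverse demand is MR = 242 − 4q.
The marginal product is MP_L = 6.
A monopolist hires until marginal revenue product equals the wage: MR·MP_L = w.
(242 − 24L)·6 = 12, so L = 10.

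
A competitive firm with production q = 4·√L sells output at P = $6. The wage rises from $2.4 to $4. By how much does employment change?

ΔL = -16

From P·MP_L = w with MP_L = 2·L^(-1/2), the labor demand is L(w) = (12/w)^(2).
At w = 2.4: L = 25. At w = 4: L = 9.
ΔL = 9 − 25 = -16.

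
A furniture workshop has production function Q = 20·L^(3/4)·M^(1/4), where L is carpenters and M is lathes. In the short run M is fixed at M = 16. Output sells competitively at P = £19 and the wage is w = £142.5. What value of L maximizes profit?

With M = 16, MP_L = (3/4)·20·L^(-1/4)·16^(1/4) = 30·L^(-1/4).
Profit maximization for a price taker requires P·MP_L = w: 19·30·L^(-1/4) = 142.5.
So L^(-1/4) = 0.25, which gives L = 256.

L* = 256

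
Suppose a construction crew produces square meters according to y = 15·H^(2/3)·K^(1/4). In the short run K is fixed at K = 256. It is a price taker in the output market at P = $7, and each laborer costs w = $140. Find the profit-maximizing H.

With K = 256, MP_H = (2/3)·15·H^(-1/3)·256^(1/4) = 40·H^(-1/3).
Profit maximization for a price taker requires P·MP_H = w: 7·40·H^(-1/3) = 140.
So H^(-1/3) = 0.5, which gives H = 8.

H* = 8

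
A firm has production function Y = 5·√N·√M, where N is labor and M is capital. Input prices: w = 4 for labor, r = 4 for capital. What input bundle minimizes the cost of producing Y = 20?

N* = 4, M* = 4

Cost minimization requires the marginal rate of technical substitution to equal the input-price ratio: MP_N/MP_M = w/r.
Here MP_N/MP_M = (1/2)·(M/N)/(1/2) = (M/N). Setting this equal to 4/4 = 1 gives M = N.
Substituting into Y = 20: 5·N^(1/2)·(N)^(1/2) = 20.
Solving, N = 4 and M = 4.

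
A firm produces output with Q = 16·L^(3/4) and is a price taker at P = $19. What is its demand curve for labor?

L(w) = (228/w)^(4)

MP_L = (3/4)·16·L^(-1/4) = 12·L^(-1/4).
Setting P·MP_L = w: 228·L^(-1/4) = w.
Solving for L: L^(-1/4) = w/228, so L = (228/w)^(4).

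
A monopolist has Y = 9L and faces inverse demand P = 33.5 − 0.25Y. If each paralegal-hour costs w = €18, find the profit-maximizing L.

L* = 7

Marginal revenue from the inverse demand is MR = 33.5 − 0.5Y.
The marginal product is MP_L = 9.
A monopolist hires until marginal revenue product equals the wage: MR·MP_L = w.
(33.5 − 4.5L)·9 = 18, so L = 7.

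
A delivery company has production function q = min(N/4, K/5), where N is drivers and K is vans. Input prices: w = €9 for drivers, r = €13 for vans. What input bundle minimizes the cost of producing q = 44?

With a fixed-proportions technology, the cost-minimizing bundle uses no slack in either input: N/4 = K/5 = q.
So N = 4·44 = 176 and K = 5·44 = 220.

N* = 176, K* = 220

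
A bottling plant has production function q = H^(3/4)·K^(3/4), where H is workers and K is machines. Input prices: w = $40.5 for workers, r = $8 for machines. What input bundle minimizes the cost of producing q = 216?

H* = 16, K* = 81

Cost minimization requires the marginal rate of technical substitution to equal the input-price ratio: MP_H/MP_K = w/r.
Here MP_H/MP_K = (3/4)·(K/H)/(3/4) = (K/H). Setting this equal to 40.5/8 = 5.0625 gives K = 5.0625H.
Substituting into q = 216: H^(3/4)·(5.0625H)^(3/4) = 216.
Solving, H = 16 and K = 81.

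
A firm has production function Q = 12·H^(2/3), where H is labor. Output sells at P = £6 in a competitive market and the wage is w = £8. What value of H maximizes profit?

H* = 216

MP_H = (2/3)·12·H^(-1/3) = 8·H^(-1/3).
Profit maximization for a price taker requires P·MP_H = w: 6·8·H^(-1/3) = 8.
So H^(-1/3) = 1/6, which gives H = 216.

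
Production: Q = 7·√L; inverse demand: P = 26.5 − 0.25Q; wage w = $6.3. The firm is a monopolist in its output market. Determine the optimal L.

L* = 25

Marginal revenue from the inverse demand is MR = 26.5 − 0.5Q.
The marginal product is MP_L = 3.5·L^(-1/2).
A monopolist hires until marginal revenue product equals the wage: MR·MP_L = w.
At L, Q = 7·√L. Substituting and solving: (26.5 − 3.5·√L)·3.5·L^(-1/2) = 6.3 gives L = 25.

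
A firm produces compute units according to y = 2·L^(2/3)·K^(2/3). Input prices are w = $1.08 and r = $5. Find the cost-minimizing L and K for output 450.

L* = 125, K* = 27

Cost minimization requires the marginal rate of technical substitution to equal the input-price ratio: MP_L/MP_K = w/r.
Here MP_L/MP_K = (2/3)·(K/L)/(2/3) = (K/L). Setting this equal to 1.08/5 = 0.216 gives K = 0.216L.
Substituting into y = 450: 2·L^(2/3)·(0.216L)^(2/3) = 450.
Solving, L = 125 and K = 27.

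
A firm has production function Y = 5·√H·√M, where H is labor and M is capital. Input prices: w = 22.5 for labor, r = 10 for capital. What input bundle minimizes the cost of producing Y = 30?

Cost minimization requires the marginal rate of technical substitution to equal the input-price ratio: MP_H/MP_M = w/r.
Here MP_H/MP_M = (1/2)·(M/H)/(1/2) = (M/H). Setting this equal to 22.5/10 = 2.25 gives M = 2.25H.
Substituting into Y = 30: 5·H^(1/2)·(2.25H)^(1/2) = 30.
Solving, H = 4 and M = 9.

H* = 4, M* = 9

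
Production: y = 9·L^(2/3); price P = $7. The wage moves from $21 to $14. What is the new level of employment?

From P·MP_L = w with MP_L = 6·L^(-1/3), the labor demand is L(w) = (42/w)^(3).
At w = 21: L = 8. At w = 14: L = 27.

L* = 27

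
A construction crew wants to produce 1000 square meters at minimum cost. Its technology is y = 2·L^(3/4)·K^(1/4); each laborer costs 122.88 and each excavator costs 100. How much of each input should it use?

L* = 625, K* = 256

Cost minimization requires the marginal rate of technical substitution to equal the input-price ratio: MP_L/MP_K = w/r.
Here MP_L/MP_K = (3/4)·(K/L)/(1/4) = 3·(K/L). Setting this equal to 122.88/100 = 1.2288 gives K = 0.4096L.
Substituting into y = 1000: 2·L^(3/4)·(0.4096L)^(1/4) = 1000.
Solving, L = 625 and K = 256.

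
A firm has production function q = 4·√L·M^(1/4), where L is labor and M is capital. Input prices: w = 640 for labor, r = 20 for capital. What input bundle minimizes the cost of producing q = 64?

L* = 16, M* = 256

Cost minimization requires the marginal rate of technical substitution to equal the input-price ratio: MP_L/MP_M = w/r.
Here MP_L/MP_M = (1/2)·(M/L)/(1/4) = 2·(M/L). Setting this equal to 640/20 = 32 gives M = 16L.
Substituting into q = 64: 4·L^(1/2)·(16L)^(1/4) = 64.
Solving, L = 16 and M = 256.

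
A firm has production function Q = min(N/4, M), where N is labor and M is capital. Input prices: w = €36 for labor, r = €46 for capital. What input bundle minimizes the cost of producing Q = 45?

N* = 180, M* = 45

With a fixed-proportions technology, the cost-minimizing bundle uses no slack in either input: N/4 = M = Q.
So N = 4·45 = 180 and M = 45.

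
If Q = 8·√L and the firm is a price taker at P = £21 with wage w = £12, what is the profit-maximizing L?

MP_L = (1/2)·8·L^(-1/2) = 4·L^(-1/2).
Profit maximization for a price taker requires P·MP_L = w: 21·4·L^(-1/2) = 12.
So L^(-1/2) = 1/7, which gives L = 49.

L* = 49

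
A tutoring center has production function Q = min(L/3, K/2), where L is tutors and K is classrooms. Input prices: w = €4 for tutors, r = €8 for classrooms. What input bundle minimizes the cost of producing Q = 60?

L* = 180, K* = 120

With a fixed-proportions technology, the cost-minimizing bundle uses no slack in either input: L/3 = K/2 = Q.
So L = 3·60 = 180 and K = 2·60 = 120.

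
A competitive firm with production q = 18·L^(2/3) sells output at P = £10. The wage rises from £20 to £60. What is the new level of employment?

L* = 8

From P·MP_L = w with MP_L = 12·L^(-1/3), the labor demand is L(w) = (120/w)^(3).
At w = 20: L = 216. At w = 60: L = 8.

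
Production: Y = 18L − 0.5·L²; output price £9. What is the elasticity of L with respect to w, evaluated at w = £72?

From P·MP_L = w with MP_L = 18 − L, labor demand is L(w) = 18 − w/9.
dL/dw = −1/(9) = -1/9.
At w = 72, L = 10, so ε = (dL/dw)·(w/L) = (-1/9)·(72/10) = -0.8.

ε = -0.8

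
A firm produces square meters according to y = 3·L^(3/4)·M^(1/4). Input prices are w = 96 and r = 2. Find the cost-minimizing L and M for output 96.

L* = 16, M* = 256

Cost minimization requires the marginal rate of technical substitution to equal the input-price ratio: MP_L/MP_M = w/r.
Here MP_L/MP_M = (3/4)·(M/L)/(1/4) = 3·(M/L). Setting this equal to 96/2 = 48 gives M = 16L.
Substituting into y = 96: 3·L^(3/4)·(16L)^(1/4) = 96.
Solving, L = 16 and M = 256.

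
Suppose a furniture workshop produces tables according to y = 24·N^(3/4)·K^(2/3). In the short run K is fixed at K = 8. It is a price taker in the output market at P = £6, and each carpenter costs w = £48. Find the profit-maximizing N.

With K = 8, MP_N = (3/4)·24·N^(-1/4)·8^(2/3) = 72·N^(-1/4).
Profit maximization for a price taker requires P·MP_N = w: 6·72·N^(-1/4) = 48.
So N^(-1/4) = 1/9, which gives N = 6561.

N* = 6561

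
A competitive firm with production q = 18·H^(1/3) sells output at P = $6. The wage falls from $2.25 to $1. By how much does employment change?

ΔH = 152

From P·MP_H = w with MP_H = 6·H^(-2/3), the labor demand is H(w) = (36/w)^(3/2).
At w = 2.25: H = 64. At w = 1: H = 216.
ΔH = 216 − 64 = 152.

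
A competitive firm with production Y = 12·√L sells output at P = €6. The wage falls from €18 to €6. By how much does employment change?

ΔL = 32

From P·MP_L = w with MP_L = 6·L^(-1/2), the labor demand is L(w) = (36/w)^(2).
At w = 18: L = 4. At w = 6: L = 36.
ΔL = 36 − 4 = 32.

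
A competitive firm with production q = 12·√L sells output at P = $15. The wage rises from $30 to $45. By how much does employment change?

From P·MP_L = w with MP_L = 6·L^(-1/2), the labor demand is L(w) = (90/w)^(2).
At w = 30: L = 9. At w = 45: L = 4.
ΔL = 4 − 9 = -5.

ΔL = -5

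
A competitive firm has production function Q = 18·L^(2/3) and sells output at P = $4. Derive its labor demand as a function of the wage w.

MP_L = (2/3)·18·L^(-1/3) = 12·L^(-1/3).
Setting P·MP_L = w: 48·L^(-1/3) = w.
Solving for L: L^(-1/3) = w/48, so L = (48/w)^(3).

L(w) = 110592/w³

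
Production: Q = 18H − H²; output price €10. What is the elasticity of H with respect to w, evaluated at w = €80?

ε = -0.8

From P·MP_H = w with MP_H = 18 − 2H, labor demand is H(w) = (18 − w/10)/2.
dH/dw = −1/(20) = -0.05.
At w = 80, H = 5, so ε = (dH/dw)·(w/H) = (-0.05)·(80/5) = -0.8.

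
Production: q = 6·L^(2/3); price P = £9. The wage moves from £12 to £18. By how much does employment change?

ΔL = -19

From P·MP_L = w with MP_L = 4·L^(-1/3), the labor demand is L(w) = (36/w)^(3).
At w = 12: L = 27. At w = 18: L = 8.
ΔL = 8 − 27 = -19.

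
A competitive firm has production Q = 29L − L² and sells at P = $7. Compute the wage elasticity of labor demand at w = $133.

From P·MP_L = w with MP_L = 29 − 2L, labor demand is L(w) = (29 − w/7)/2.
dL/dw = −1/(14) = -1/14.
At w = 133, L = 5, so ε = (dL/dw)·(w/L) = (-1/14)·(133/5) = -1.9.

ε = -1.9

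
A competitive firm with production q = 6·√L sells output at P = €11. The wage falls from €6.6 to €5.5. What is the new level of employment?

From P·MP_L = w with MP_L = 3·L^(-1/2), the labor demand is L(w) = (33/w)^(2).
At w = 6.6: L = 25. At w = 5.5: L = 36.

L* = 36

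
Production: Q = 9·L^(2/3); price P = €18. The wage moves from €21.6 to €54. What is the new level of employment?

L* = 8

From P·MP_L = w with MP_L = 6·L^(-1/3), the labor demand is L(w) = (108/w)^(3).
At w = 21.6: L = 125. At w = 54: L = 8.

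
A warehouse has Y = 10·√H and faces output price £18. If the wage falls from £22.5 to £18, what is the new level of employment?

From P·MP_H = w with MP_H = 5·H^(-1/2), the labor demand is H(w) = (90/w)^(2).
At w = 22.5: H = 16. At w = 18: H = 25.

H* = 25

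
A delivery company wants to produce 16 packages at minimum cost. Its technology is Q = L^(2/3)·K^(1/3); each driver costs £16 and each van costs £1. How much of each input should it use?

Cost minimization requires the marginal rate of technical substitution to equal the input-price ratio: MP_L/MP_K = w/r.
Here MP_L/MP_K = (2/3)·(K/L)/(1/3) = 2·(K/L). Setting this equal to 16/1 = 16 gives K = 8L.
Substituting into Q = 16: L^(2/3)·(8L)^(1/3) = 16.
Solving, L = 8 and K = 64.

L* = 8, K* = 64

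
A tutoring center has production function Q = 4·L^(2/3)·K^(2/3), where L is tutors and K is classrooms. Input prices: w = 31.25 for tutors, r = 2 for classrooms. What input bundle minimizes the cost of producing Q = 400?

L* = 8, K* = 125

Cost minimization requires the marginal rate of technical substitution to equal the input-price ratio: MP_L/MP_K = w/r.
Here MP_L/MP_K = (2/3)·(K/L)/(2/3) = (K/L). Setting this equal to 31.25/2 = 15.625 gives K = 15.625L.
Substituting into Q = 400: 4·L^(2/3)·(15.625L)^(2/3) = 400.
Solving, L = 8 and K = 125.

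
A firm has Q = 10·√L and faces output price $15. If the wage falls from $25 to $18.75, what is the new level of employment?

From P·MP_L = w with MP_L = 5·L^(-1/2), the labor demand is L(w) = (75/w)^(2).
At w = 25: L = 9. At w = 18.75: L = 16.

L* = 16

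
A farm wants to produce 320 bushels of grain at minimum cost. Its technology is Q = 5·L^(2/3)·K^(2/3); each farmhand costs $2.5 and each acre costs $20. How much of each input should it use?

Cost minimization requires the marginal rate of technical substitution to equal the input-price ratio: MP_L/MP_K = w/r.
Here MP_L/MP_K = (2/3)·(K/L)/(2/3) = (K/L). Setting this equal to 2.5/20 = 0.125 gives K = 0.125L.
Substituting into Q = 320: 5·L^(2/3)·(0.125L)^(2/3) = 320.
Solving, L = 64 and K = 8.

L* = 64, K* = 8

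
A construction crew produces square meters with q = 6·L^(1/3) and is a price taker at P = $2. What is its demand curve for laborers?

L(w) = (4/w)^(3/2)

MP_L = (1/3)·6·L^(-2/3) = 2·L^(-2/3).
Setting P·MP_L = w: 4·L^(-2/3) = w.
Solving for L: L^(-2/3) = w/4, so L = (4/w)^(3/2).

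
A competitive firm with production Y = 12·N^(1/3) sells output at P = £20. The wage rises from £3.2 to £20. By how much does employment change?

From P·MP_N = w with MP_N = 4·N^(-2/3), the labor demand is N(w) = (80/w)^(3/2).
At w = 3.2: N = 125. At w = 20: N = 8.
ΔN = 8 − 125 = -117.

ΔN = -117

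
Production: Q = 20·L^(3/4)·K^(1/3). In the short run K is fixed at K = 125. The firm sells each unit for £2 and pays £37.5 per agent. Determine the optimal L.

L* = 256

With K = 125, MP_L = (3/4)·20·L^(-1/4)·125^(1/3) = 75·L^(-1/4).
Profit maximization for a price taker requires P·MP_L = w: 2·75·L^(-1/4) = 37.5.
So L^(-1/4) = 0.25, which gives L = 256.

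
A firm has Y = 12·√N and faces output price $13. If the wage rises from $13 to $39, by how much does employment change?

From P·MP_N = w with MP_N = 6·N^(-1/2), the labor demand is N(w) = (78/w)^(2).
At w = 13: N = 36. At w = 39: N = 4.
ΔN = 4 − 36 = -32.

ΔN = -32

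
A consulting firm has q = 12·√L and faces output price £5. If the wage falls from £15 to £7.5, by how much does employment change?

ΔL = 12

From P·MP_L = w with MP_L = 6·L^(-1/2), the labor demand is L(w) = (30/w)^(2).
At w = 15: L = 4. At w = 7.5: L = 16.
ΔL = 16 − 4 = 12.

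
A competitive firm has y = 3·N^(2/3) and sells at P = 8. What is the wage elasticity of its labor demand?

MP_N = (2/3)·3·N^(-1/3), so P·MP_N = w gives 16·N^(-1/3) = w.
Solving, N(w) = (16/w)^(3). This is a constant-elasticity form: N ∝ w^(−3), so ε = −3.

ε = -3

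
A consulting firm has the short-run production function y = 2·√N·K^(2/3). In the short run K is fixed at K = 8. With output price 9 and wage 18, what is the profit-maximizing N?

With K = 8, MP_N = (1/2)·2·N^(-1/2)·8^(2/3) = 4·N^(-1/2).
Profit maximization for a price taker requires P·MP_N = w: 9·4·N^(-1/2) = 18.
So N^(-1/2) = 0.5, which gives N = 4.

N* = 4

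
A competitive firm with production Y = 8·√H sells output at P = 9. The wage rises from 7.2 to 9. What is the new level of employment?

H* = 16

From P·MP_H = w with MP_H = 4·H^(-1/2), the labor demand is H(w) = (36/w)^(2).
At w = 7.2: H = 25. At w = 9: H = 16.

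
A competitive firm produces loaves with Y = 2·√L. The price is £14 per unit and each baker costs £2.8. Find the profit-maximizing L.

L* = 25

MP_L = (1/2)·2·L^(-1/2) = L^(-1/2).
Profit maximization for a price taker requires P·MP_L = w: 14·L^(-1/2) = 2.8.
So L^(-1/2) = 0.2, which gives L = 25.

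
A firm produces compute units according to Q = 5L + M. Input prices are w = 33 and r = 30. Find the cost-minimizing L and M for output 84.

L* = 16.8, M* = 0

The inputs are perfect substitutes, so the firm uses whichever has the lower cost per unit of output.
Cost per unit of output via L is 6.6; via M it is 30. L is cheaper.
Producing Q = 84 with L alone: L = 16.8, M = 0.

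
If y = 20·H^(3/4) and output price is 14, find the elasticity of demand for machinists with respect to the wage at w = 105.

MP_H = (3/4)·20·H^(-1/4), so P·MP_H = w gives 210·H^(-1/4) = w.
Solving, H(w) = (210/w)^(4). This is a constant-elasticity form: H ∝ w^(−4), so ε = −4.

ε = -4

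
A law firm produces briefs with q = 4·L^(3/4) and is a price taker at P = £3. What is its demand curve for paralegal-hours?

MP_L = (3/4)·4·L^(-1/4) = 3·L^(-1/4).
Setting P·MP_L = w: 9·L^(-1/4) = w.
Solving for L: L^(-1/4) = w/9, so L = (9/w)^(4).

L(w) = 6561/w^(4)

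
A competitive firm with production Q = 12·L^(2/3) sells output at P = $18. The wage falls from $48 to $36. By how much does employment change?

From P·MP_L = w with MP_L = 8·L^(-1/3), the labor demand is L(w) = (144/w)^(3).
At w = 48: L = 27. At w = 36: L = 64.
ΔL = 64 − 27 = 37.

ΔL = 37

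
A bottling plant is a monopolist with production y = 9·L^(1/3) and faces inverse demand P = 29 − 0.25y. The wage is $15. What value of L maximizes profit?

Marginal revenue from the inverse demand is MR = 29 − 0.5y.
The marginal product is MP_L = 3·L^(-2/3).
A monopolist hires until marginal revenue product equals the wage: MR·MP_L = w.
At L, y = 9·L^(1/3). Substituting and solving: (29 − 4.5·L^(1/3))·3·L^(-2/3) = 15 gives L = 8.

L* = 8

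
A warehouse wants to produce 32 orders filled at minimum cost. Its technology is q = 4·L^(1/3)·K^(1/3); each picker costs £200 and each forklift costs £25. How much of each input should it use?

L* = 8, K* = 64

Cost minimization requires the marginal rate of technical substitution to equal the input-price ratio: MP_L/MP_K = w/r.
Here MP_L/MP_K = (1/3)·(K/L)/(1/3) = (K/L). Setting this equal to 200/25 = 8 gives K = 8L.
Substituting into q = 32: 4·L^(1/3)·(8L)^(1/3) = 32.
Solving, L = 8 and K = 64.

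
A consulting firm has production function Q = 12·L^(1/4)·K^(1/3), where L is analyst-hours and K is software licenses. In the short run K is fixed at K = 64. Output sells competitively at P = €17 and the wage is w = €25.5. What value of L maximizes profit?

With K = 64, MP_L = (1/4)·12·L^(-3/4)·64^(1/3) = 12·L^(-3/4).
Profit maximization for a price taker requires P·MP_L = w: 17·12·L^(-3/4) = 25.5.
So L^(-3/4) = 0.125, which gives L = 16.

L* = 16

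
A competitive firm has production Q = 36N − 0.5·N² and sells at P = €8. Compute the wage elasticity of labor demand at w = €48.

From P·MP_N = w with MP_N = 36 − N, labor demand is N(w) = 36 − w/8.
dN/dw = −1/(8) = -0.125.
At w = 48, N = 30, so ε = (dN/dw)·(w/N) = (-0.125)·(48/30) = -0.2.

ε = -0.2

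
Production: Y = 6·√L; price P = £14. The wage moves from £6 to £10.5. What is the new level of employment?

From P·MP_L = w with MP_L = 3·L^(-1/2), the labor demand is L(w) = (42/w)^(2).
At w = 6: L = 49. At w = 10.5: L = 16.

L* = 16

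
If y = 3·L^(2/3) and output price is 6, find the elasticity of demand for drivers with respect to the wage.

MP_L = (2/3)·3·L^(-1/3), so P·MP_L = w gives 12·L^(-1/3) = w.
Solving, L(w) = (12/w)^(3). This is a constant-elasticity form: L ∝ w^(−3), so ε = −3.

ε = -3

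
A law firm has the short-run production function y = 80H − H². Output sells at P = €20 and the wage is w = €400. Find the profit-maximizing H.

H* = 30

The marginal product of H is MP_H = 80 − 2H.
A price-taking firm hires until the value of the marginal product equals the wage: P·MP_H = w, so 20·(80 − 2H) = 400.
Then 80 − 2H = 20, giving H = 30.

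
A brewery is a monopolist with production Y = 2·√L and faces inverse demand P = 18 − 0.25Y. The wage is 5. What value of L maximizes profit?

Marginal revenue from the inverse demand is MR = 18 − 0.5Y.
The marginal product is MP_L = L^(-1/2).
A monopolist hires until marginal revenue product equals the wage: MR·MP_L = w.
At L, Y = 2·√L. Substituting and solving: (18 − √L)·L^(-1/2) = 5 gives L = 9.

L* = 9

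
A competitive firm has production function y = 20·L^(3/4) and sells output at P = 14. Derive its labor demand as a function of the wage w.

MP_L = (3/4)·20·L^(-1/4) = 15·L^(-1/4).
Setting P·MP_L = w: 210·L^(-1/4) = w.
Solving for L: L^(-1/4) = w/210, so L = (210/w)^(4).

L(w) = (210/w)^(4)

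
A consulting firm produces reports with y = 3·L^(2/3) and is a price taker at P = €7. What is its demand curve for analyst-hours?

L(w) = 2744/w³

MP_L = (2/3)·3·L^(-1/3) = 2·L^(-1/3).
Setting P·MP_L = w: 14·L^(-1/3) = w.
Solving for L: L^(-1/3) = w/14, so L = (14/w)^(3).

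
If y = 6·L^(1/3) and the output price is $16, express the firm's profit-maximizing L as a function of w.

MP_L = (1/3)·6·L^(-2/3) = 2·L^(-2/3).
Setting P·MP_L = w: 32·L^(-2/3) = w.
Solving for L: L^(-2/3) = w/32, so L = (32/w)^(3/2).

L(w) = (32/w)^(3/2)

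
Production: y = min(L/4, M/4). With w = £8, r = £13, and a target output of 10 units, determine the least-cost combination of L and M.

L* = 40, M* = 40

With a fixed-proportions technology, the cost-minimizing bundle uses no slack in either input: L/4 = M/4 = y.
So L = 4·10 = 40 and M = 4·10 = 40.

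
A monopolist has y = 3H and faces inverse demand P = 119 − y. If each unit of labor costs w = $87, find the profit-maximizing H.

H* = 15

Marginal revenue from the inverse demand is MR = 119 − 2y.
The marginal product is MP_H = 3.
A monopolist hires until marginal revenue product equals the wage: MR·MP_H = w.
(119 − 6H)·3 = 87, so H = 15.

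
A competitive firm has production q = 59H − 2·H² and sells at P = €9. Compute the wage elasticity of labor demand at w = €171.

ε = -0.475

From P·MP_H = w with MP_H = 59 − 4H, labor demand is H(w) = (59 − w/9)/4.
dH/dw = −1/(36) = -1/36.
At w = 171, H = 10, so ε = (dH/dw)·(w/H) = (-1/36)·(171/10) = -0.475.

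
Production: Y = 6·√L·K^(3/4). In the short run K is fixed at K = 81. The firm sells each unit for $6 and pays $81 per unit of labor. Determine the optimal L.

L* = 36

With K = 81, MP_L = (1/2)·6·L^(-1/2)·81^(3/4) = 81·L^(-1/2).
Profit maximization for a price taker requires P·MP_L = w: 6·81·L^(-1/2) = 81.
So L^(-1/2) = 1/6, which gives L = 36.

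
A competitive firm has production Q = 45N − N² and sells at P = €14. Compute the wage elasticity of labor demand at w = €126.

From P·MP_N = w with MP_N = 45 − 2N, labor demand is N(w) = (45 − w/14)/2.
dN/dw = −1/(28) = -1/28.
At w = 126, N = 18, so ε = (dN/dw)·(w/N) = (-1/28)·(126/18) = -0.25.

ε = -0.25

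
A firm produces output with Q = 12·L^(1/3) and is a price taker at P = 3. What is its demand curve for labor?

L(w) = (12/w)^(3/2)

MP_L = (1/3)·12·L^(-2/3) = 4·L^(-2/3).
Setting P·MP_L = w: 12·L^(-2/3) = w.
Solving for L: L^(-2/3) = w/12, so L = (12/w)^(3/2).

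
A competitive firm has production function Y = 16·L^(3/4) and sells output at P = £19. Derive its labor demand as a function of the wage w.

L(w) = (228/w)^(4)

MP_L = (3/4)·16·L^(-1/4) = 12·L^(-1/4).
Setting P·MP_L = w: 228·L^(-1/4) = w.
Solving for L: L^(-1/4) = w/228, so L = (228/w)^(4).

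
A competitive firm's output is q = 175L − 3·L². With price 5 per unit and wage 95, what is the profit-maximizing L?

The marginal product of L is MP_L = 175 − 6L.
A price-taking firm hires until the value of the marginal product equals the wage: P·MP_L = w, so 5·(175 − 6L) = 95.
Then 175 − 6L = 19, giving L = 26.

L* = 26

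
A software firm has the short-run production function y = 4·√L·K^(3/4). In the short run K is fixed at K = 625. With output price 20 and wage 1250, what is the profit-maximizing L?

With K = 625, MP_L = (1/2)·4·L^(-1/2)·625^(3/4) = 250·L^(-1/2).
Profit maximization for a price taker requires P·MP_L = w: 20·250·L^(-1/2) = 1250.
So L^(-1/2) = 0.25, which gives L = 16.

L* = 16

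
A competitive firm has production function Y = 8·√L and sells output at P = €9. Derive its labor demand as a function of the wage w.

L(w) = 1296/w²

MP_L = (1/2)·8·L^(-1/2) = 4·L^(-1/2).
Setting P·MP_L = w: 36·L^(-1/2) = w.
Solving for L: L^(-1/2) = w/36, so L = (36/w)^(2).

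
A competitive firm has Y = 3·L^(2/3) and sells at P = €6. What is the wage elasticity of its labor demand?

ε = -3

MP_L = (2/3)·3·L^(-1/3), so P·MP_L = w gives 12·L^(-1/3) = w.
Solving, L(w) = (12/w)^(3). This is a constant-elasticity form: L ∝ w^(−3), so ε = −3.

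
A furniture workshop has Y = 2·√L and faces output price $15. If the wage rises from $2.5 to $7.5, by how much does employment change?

ΔL = -32

From P·MP_L = w with MP_L = L^(-1/2), the labor demand is L(w) = (15/w)^(2).
At w = 2.5: L = 36. At w = 7.5: L = 4.
ΔL = 4 − 36 = -32.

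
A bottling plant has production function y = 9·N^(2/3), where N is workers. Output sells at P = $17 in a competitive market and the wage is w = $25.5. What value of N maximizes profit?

MP_N = (2/3)·9·N^(-1/3) = 6·N^(-1/3).
Profit maximization for a price taker requires P·MP_N = w: 17·6·N^(-1/3) = 25.5.
So N^(-1/3) = 0.25, which gives N = 64.

N* = 64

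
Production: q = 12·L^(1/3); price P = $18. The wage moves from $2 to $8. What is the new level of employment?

L* = 27

From P·MP_L = w with MP_L = 4·L^(-2/3), the labor demand is L(w) = (72/w)^(3/2).
At w = 2: L = 216. At w = 8: L = 27.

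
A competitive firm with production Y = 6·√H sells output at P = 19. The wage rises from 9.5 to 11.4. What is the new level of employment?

H* = 25

From P·MP_H = w with MP_H = 3·H^(-1/2), the labor demand is H(w) = (57/w)^(2).
At w = 9.5: H = 36. At w = 11.4: H = 25.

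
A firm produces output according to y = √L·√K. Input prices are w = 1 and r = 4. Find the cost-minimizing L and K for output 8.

L* = 16, K* = 4

Cost minimization requires the marginal rate of technical substitution to equal the input-price ratio: MP_L/MP_K = w/r.
Here MP_L/MP_K = (1/2)·(K/L)/(1/2) = (K/L). Setting this equal to 1/4 = 0.25 gives K = 0.25L.
Substituting into y = 8: L^(1/2)·(0.25L)^(1/2) = 8.
Solving, L = 16 and K = 4.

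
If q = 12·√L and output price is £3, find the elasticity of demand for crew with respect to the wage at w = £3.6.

ε = -2

MP_L = (1/2)·12·L^(-1/2), so P·MP_L = w gives 18·L^(-1/2) = w.
Solving, L(w) = (18/w)^(2). This is a constant-elasticity form: L ∝ w^(−2), so ε = −2.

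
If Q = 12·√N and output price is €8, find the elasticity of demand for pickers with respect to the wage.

MP_N = (1/2)·12·N^(-1/2), so P·MP_N = w gives 48·N^(-1/2) = w.
Solving, N(w) = (48/w)^(2). This is a constant-elasticity form: N ∝ w^(−2), so ε = −2.

ε = -2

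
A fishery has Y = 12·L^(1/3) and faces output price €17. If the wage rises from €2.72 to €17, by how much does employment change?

From P·MP_L = w with MP_L = 4·L^(-2/3), the labor demand is L(w) = (68/w)^(3/2).
At w = 2.72: L = 125. At w = 17: L = 8.
ΔL = 8 − 125 = -117.

ΔL = -117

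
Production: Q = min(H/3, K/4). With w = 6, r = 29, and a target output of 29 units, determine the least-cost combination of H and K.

With a fixed-proportions technology, the cost-minimizing bundle uses no slack in either input: H/3 = K/4 = Q.
So H = 3·29 = 87 and K = 4·29 = 116.

H* = 87, K* = 116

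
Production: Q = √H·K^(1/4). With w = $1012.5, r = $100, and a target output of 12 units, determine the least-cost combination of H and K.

Cost minimization requires the marginal rate of technical substitution to equal the input-price ratio: MP_H/MP_K = w/r.
Here MP_H/MP_K = (1/2)·(K/H)/(1/4) = 2·(K/H). Setting this equal to 1012.5/100 = 10.125 gives K = 5.0625H.
Substituting into Q = 12: H^(1/2)·(5.0625H)^(1/4) = 12.
Solving, H = 16 and K = 81.

H* = 16, K* = 81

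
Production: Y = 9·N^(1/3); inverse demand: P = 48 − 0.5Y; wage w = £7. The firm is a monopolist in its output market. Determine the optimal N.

Marginal revenue from the inverse demand is MR = 48 − Y.
The marginal product is MP_N = 3·N^(-2/3).
A monopolist hires until marginal revenue product equals the wage: MR·MP_N = w.
At N, Y = 9·N^(1/3). Substituting and solving: (48 − 9·N^(1/3))·3·N^(-2/3) = 7 gives N = 27.

N* = 27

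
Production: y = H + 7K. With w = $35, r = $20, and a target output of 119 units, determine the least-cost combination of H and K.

H* = 0, K* = 17

The inputs are perfect substitutes, so the firm uses whichever has the lower cost per unit of output.
Cost per unit of output via H is 35; via K it is 20/7. K is cheaper.
Producing y = 119 with K alone: H = 0, K = 17.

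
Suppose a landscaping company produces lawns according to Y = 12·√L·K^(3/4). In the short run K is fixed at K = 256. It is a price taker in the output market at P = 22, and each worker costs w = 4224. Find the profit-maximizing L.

L* = 4

With K = 256, MP_L = (1/2)·12·L^(-1/2)·256^(3/4) = 384·L^(-1/2).
Profit maximization for a price taker requires P·MP_L = w: 22·384·L^(-1/2) = 4224.
So L^(-1/2) = 0.5, which gives L = 4.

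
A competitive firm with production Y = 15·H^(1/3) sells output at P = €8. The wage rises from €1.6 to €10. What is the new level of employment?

From P·MP_H = w with MP_H = 5·H^(-2/3), the labor demand is H(w) = (40/w)^(3/2).
At w = 1.6: H = 125. At w = 10: H = 8.

H* = 8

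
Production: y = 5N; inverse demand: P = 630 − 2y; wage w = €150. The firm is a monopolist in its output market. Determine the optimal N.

Marginal revenue from the inverse demand is MR = 630 − 4y.
The marginal product is MP_N = 5.
A monopolist hires until marginal revenue product equals the wage: MR·MP_N = w.
(630 − 20N)·5 = 150, so N = 30.

N* = 30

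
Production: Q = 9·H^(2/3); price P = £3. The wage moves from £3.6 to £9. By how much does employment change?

From P·MP_H = w with MP_H = 6·H^(-1/3), the labor demand is H(w) = (18/w)^(3).
At w = 3.6: H = 125. At w = 9: H = 8.
ΔH = 8 − 125 = -117.

ΔH = -117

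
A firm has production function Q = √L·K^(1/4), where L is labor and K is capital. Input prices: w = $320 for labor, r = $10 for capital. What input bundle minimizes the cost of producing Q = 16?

Cost minimization requires the marginal rate of technical substitution to equal the input-price ratio: MP_L/MP_K = w/r.
Here MP_L/MP_K = (1/2)·(K/L)/(1/4) = 2·(K/L). Setting this equal to 320/10 = 32 gives K = 16L.
Substituting into Q = 16: L^(1/2)·(16L)^(1/4) = 16.
Solving, L = 16 and K = 256.

L* = 16, K* = 256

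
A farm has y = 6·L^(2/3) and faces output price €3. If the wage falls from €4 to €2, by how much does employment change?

From P·MP_L = w with MP_L = 4·L^(-1/3), the labor demand is L(w) = (12/w)^(3).
At w = 4: L = 27. At w = 2: L = 216.
ΔL = 216 − 27 = 189.

ΔL = 189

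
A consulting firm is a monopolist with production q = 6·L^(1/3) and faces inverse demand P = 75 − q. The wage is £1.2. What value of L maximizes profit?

Marginal revenue from the inverse demand is MR = 75 − 2q.
The marginal product is MP_L = 2·L^(-2/3).
A monopolist hires until marginal revenue product equals the wage: MR·MP_L = w.
At L, q = 6·L^(1/3). Substituting and solving: (75 − 12·L^(1/3))·2·L^(-2/3) = 1.2 gives L = 125.

L* = 125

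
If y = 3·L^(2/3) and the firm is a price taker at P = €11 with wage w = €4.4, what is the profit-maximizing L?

L* = 125

MP_L = (2/3)·3·L^(-1/3) = 2·L^(-1/3).
Profit maximization for a price taker requires P·MP_L = w: 11·2·L^(-1/3) = 4.4.
So L^(-1/3) = 0.2, which gives L = 125.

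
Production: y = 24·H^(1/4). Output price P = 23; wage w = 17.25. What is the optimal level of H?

MP_H = (1/4)·24·H^(-3/4) = 6·H^(-3/4).
Profit maximization for a price taker requires P·MP_H = w: 23·6·H^(-3/4) = 17.25.
So H^(-3/4) = 0.125, which gives H = 16.

H* = 16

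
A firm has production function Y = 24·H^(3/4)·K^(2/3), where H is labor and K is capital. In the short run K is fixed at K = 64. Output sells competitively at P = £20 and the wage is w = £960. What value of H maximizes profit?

With K = 64, MP_H = (3/4)·24·H^(-1/4)·64^(2/3) = 288·H^(-1/4).
Profit maximization for a price taker requires P·MP_H = w: 20·288·H^(-1/4) = 960.
So H^(-1/4) = 1/6, which gives H = 1296.

H* = 1296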